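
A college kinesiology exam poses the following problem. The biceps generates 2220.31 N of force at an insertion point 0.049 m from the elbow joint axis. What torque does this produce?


tau = F * d
tau = 2220.31 * 0.049
tau = 108.7952 N*m

108.7952 N*m


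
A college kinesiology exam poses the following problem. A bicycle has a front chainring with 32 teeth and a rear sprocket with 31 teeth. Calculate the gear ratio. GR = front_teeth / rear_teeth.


GR = front_teeth / rear_teeth
GR = 32 / 31
GR = 1.0323

1.0323


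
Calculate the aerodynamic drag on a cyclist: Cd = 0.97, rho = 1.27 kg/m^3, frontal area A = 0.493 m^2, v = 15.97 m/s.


Fd = 0.5 * Cd * rho * A * v^2
Fd = 0.5 * 0.97 * 1.27 * 0.493 * 15.97^2
v^2 = 255.0409
Fd = 0.5 * 0.97 * 1.27 * 0.493 * 255.0409 = 77.4466 N

77.4466 N


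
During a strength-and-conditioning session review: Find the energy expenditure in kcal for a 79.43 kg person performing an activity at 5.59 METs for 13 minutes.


kcal = MET * mass * time_hr
Convert time: 13 min = 0.2167 hr
kcal = 5.59 * 79.43 * 0.2167
kcal = 96.203 kcal

96.203 kcal


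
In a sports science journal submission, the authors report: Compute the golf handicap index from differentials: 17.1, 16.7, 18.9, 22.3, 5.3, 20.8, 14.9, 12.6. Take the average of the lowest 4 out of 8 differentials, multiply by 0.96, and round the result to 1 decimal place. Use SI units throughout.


All differentials: 17.1, 16.7, 18.9, 22.3, 5.3, 20.8, 14.9, 12.6
Sorted: 5.3, 12.6, 14.9, 16.7, 17.1, 18.9, 20.8, 22.3
Best 4: 5.3, 12.6, 14.9, 16.7
Average of best = 49.5 / 4 = 12.375
Raw index = 12.375 * 0.96 = 11.88
Handicap index = round(11.88, 1) = 11.9

11.9


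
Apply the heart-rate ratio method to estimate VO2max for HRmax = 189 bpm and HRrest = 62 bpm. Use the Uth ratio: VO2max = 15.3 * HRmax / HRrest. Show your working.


VO2max = 15.3 * HRmax / HRrest
VO2max = 15.3 * 189 / 62
VO2max = 2891.7 / 62 = 46.6403 mL/kg/min

46.6403 mL/kg/min


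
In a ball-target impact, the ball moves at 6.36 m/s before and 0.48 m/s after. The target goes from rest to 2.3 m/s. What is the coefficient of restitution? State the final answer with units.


e = (v2_after - v1_after) / (v1_before - v2_before)
Numerator = 2.3 - 0.48 = 1.82
Denominator = 6.36 - 0 = 6.36
e = 1.82 / 6.36 = 0.2862

0.2862


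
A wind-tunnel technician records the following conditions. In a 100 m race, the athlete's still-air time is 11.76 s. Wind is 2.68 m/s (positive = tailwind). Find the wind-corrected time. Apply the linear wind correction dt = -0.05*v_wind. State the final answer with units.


dt = -0.05 * v_wind = -0.05 * 2.68 = -0.134 s
t_corrected = t_still + dt = 11.76 + (-0.134)
t_corrected = 11.626 s

11.626 s


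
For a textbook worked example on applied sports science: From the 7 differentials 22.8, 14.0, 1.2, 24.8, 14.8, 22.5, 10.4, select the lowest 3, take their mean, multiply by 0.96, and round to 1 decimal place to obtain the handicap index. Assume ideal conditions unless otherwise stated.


All differentials: 22.8, 14.0, 1.2, 24.8, 14.8, 22.5, 10.4
Sorted: 1.2, 10.4, 14.0, 14.8, 22.5, 22.8, 24.8
Best 3: 1.2, 10.4, 14.0
Average of best = 25.6 / 3 = 8.5333
Raw index = 8.5333 * 0.96 = 8.192
Handicap index = round(8.192, 1) = 8.2

8.2


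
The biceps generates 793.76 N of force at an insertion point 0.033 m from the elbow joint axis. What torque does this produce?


tau = F * d
tau = 793.76 * 0.033
tau = 26.1941 N*m

26.1941 N*m


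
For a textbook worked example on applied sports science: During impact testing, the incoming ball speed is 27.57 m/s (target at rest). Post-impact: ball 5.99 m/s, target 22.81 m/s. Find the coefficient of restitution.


e = (v2_after - v1_after) / (v1_before - v2_before)
Numerator = 22.81 - 5.99 = 16.82
Denominator = 27.57 - 0 = 27.57
e = 16.82 / 27.57 = 0.6101

0.6101


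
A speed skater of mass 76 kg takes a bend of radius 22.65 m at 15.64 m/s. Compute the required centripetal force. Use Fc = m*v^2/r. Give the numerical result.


Fc = m * v^2 / r
v^2 = 15.64^2 = 244.6096
Fc = 76 * 244.6096 / 22.65
Fc = 18590.3296 / 22.65 = 820.7651 N

820.7651 N


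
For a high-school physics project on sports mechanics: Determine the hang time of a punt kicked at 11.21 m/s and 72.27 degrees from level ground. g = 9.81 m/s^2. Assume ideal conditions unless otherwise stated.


T = 2*v*sin(theta)/g
sin(theta) = sin(72.27 deg) = 0.9525
T = 2*11.21*0.9525 / 9.81
T = 21.3551 / 9.81 = 2.1769 s

2.1769 s


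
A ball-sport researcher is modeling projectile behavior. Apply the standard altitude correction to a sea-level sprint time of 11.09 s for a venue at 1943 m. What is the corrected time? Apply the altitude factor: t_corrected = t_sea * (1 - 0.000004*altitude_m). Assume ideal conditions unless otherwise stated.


Correction factor = 1 - 0.000004 * 1943 = 0.992228
t_corrected = t_sea * factor = 11.09 * 0.992228
t_corrected = 11.0038 s

11.0038 s


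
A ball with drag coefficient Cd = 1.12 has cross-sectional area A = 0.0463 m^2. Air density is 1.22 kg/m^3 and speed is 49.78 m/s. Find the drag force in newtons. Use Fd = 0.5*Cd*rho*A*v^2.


Fd = 0.5 * Cd * rho * A * v^2
Fd = 0.5 * 1.12 * 1.22 * 0.0463 * 49.78^2
v^2 = 2478.0484
Fd = 0.5 * 1.12 * 1.22 * 0.0463 * 2478.0484 = 78.386 N

78.386 N


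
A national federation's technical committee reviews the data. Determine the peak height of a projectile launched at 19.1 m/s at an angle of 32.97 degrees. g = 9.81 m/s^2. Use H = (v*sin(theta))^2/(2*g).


H = (v*sin(theta))^2 / (2*g)
vy = v*sin(theta) = 19.1 * sin(32.97 deg) = 10.3942 m/s
H = vy^2 / (2*g) = 108.0397 / (2*9.81)
H = 108.0397 / 19.62 = 5.5066 m

5.5066 m


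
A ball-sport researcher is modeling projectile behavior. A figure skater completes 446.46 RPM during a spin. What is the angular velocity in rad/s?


omega = RPM * 2 * pi / 60
omega = 446.46 * 2 * 3.14159 / 60
omega = 2805.1909 / 60 = 46.7532 rad/s

46.7532 rad/s


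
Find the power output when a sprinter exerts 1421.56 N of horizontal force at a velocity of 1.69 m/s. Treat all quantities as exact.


P = F * v
P = 1421.56 * 1.69
P = 2402.4364 W

2402.4364 W


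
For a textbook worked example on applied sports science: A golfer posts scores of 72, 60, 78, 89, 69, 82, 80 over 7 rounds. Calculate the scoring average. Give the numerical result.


Average = sum / n
Sum = 530
Average = 530 / 7 = 75.7143

75.7143


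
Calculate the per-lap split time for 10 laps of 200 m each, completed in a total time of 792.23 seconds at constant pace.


Split time = total_time / n_laps = 792.23 / 10
Split time = 79.223 s per lap

79.223 s


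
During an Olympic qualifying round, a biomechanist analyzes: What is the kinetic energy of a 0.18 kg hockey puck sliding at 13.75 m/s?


KE = 0.5 * m * v^2
KE = 0.5 * 0.18 * 13.75^2
KE = 0.5 * 0.18 * 189.0625 = 17.0156 J

17.0156 J


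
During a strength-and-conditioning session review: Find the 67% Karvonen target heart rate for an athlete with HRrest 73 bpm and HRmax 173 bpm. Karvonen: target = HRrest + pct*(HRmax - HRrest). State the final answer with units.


Target = HRrest + pct*(HRmax - HRrest)
Heart rate reserve = HRmax - HRrest = 173 - 73 = 100 bpm
Fraction = 67% = 0.67
Target = 73 + 0.67 * 100
Target = 73 + 67 = 140 bpm

140 bpm


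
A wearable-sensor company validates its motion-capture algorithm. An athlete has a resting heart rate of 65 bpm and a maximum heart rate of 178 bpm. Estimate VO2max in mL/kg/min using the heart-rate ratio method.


VO2max = 15.3 * HRmax / HRrest
VO2max = 15.3 * 178 / 65
VO2max = 2723.4 / 65 = 41.8985 mL/kg/min

41.8985 mL/kg/min


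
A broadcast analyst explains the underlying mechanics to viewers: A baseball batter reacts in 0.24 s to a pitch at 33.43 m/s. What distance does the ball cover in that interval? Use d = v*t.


d = v * t
d = 33.43 * 0.24
d = 8.0232 m

8.0232 m


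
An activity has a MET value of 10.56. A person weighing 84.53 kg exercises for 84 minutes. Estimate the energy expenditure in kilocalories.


kcal = MET * mass * time_hr
Convert time: 84 min = 1.4 hr
kcal = 10.56 * 84.53 * 1.4
kcal = 1249.6915 kcal

1249.6915 kcal


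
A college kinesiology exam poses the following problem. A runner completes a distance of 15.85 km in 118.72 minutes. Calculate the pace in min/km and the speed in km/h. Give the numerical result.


Pace = time / distance = 118.72 min / 15.85 km = 7.4902 min/km
Speed = distance / time_in_hours = 15.85 / 1.9787 hr
Speed = 8.0104 km/h

7.4902 min/km, 8.0104 km/h


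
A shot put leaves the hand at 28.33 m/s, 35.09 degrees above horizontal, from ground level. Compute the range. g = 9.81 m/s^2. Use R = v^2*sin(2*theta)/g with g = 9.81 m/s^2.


R = v^2 * sin(2*theta) / g
Convert angle to radians: theta = 35.09 deg = 0.6124 rad
sin(2*theta) = sin(1.2249) = 0.9408
R = 28.33^2 * 0.9408 / 9.81
R = 802.5889 * 0.9408 / 9.81 = 76.9669 m

76.9669 m


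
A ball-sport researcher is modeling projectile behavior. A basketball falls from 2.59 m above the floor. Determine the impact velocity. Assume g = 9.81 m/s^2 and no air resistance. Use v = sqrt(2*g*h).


v = sqrt(2 * g * h)
v = sqrt(2 * 9.81 * 2.59)
v = sqrt(50.8158) = 7.1285 m/s

7.1285 m/s


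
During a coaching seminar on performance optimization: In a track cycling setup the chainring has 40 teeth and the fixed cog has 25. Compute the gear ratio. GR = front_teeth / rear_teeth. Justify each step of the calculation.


GR = front_teeth / rear_teeth
GR = 40 / 25
GR = 1.6

1.6


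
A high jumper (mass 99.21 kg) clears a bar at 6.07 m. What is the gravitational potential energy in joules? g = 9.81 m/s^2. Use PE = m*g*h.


PE = m * g * h
PE = 99.21 * 9.81 * 6.07
PE = 973.2501 * 6.07 = 5907.6281 J

5907.6281 J


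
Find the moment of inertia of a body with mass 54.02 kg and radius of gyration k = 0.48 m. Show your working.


I = m * k^2
I = 54.02 * 0.48^2
I = 54.02 * 0.2304 = 12.4462 kg*m^2

12.4462 kg*m^2


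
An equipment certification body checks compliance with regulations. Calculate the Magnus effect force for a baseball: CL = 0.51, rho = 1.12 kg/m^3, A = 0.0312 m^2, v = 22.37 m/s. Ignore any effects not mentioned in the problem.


FM = 0.5 * CL * rho * A * v^2
FM = 0.5 * 0.51 * 1.12 * 0.0312 * 22.37^2
v^2 = 500.4169
FM = 0.5 * 0.51 * 1.12 * 0.0312 * 500.4169 = 4.4591 N

4.4591 N


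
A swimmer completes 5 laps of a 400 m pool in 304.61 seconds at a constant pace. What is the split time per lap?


Split time = total_time / n_laps = 304.61 / 5
Split time = 60.922 s per lap

60.922 s


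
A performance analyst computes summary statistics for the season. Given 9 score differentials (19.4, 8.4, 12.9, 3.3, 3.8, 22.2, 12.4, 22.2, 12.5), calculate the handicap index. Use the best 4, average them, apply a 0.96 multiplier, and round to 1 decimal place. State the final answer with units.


All differentials: 19.4, 8.4, 12.9, 3.3, 3.8, 22.2, 12.4, 22.2, 12.5
Sorted: 3.3, 3.8, 8.4, 12.4, 12.5, 12.9, 19.4, 22.2, 22.2
Best 4: 3.3, 3.8, 8.4, 12.4
Average of best = 27.9 / 4 = 6.975
Raw index = 6.975 * 0.96 = 6.696
Handicap index = round(6.696, 1) = 6.7

6.7


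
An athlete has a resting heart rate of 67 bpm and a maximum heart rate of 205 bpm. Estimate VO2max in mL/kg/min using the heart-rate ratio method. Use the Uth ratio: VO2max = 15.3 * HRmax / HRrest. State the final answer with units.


VO2max = 15.3 * HRmax / HRrest
VO2max = 15.3 * 205 / 67
VO2max = 3136.5 / 67 = 46.8134 mL/kg/min

46.8134 mL/kg/min


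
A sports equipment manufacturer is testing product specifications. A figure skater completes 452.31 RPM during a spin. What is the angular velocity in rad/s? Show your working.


omega = RPM * 2 * pi / 60
omega = 452.31 * 2 * 3.14159 / 60
omega = 2841.9475 / 60 = 47.3658 rad/s

47.3658 rad/s


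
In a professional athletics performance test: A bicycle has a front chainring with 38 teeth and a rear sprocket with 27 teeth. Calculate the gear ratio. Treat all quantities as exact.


GR = front_teeth / rear_teeth
GR = 38 / 27
GR = 1.4074

1.4074


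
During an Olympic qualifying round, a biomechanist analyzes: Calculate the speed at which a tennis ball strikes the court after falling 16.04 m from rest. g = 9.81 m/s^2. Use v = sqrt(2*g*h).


v = sqrt(2 * g * h)
v = sqrt(2 * 9.81 * 16.04)
v = sqrt(314.7048) = 17.7399 m/s

17.7399 m/s


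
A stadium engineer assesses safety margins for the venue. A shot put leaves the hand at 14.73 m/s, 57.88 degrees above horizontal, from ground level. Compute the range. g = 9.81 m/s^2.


R = v^2 * sin(2*theta) / g
Convert angle to radians: theta = 57.88 deg = 1.0102 rad
sin(2*theta) = sin(2.0204) = 0.9006
R = 14.73^2 * 0.9006 / 9.81
R = 216.9729 * 0.9006 / 9.81 = 19.9195 m

19.9195 m


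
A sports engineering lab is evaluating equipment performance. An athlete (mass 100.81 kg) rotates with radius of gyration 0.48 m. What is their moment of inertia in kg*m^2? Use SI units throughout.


I = m * k^2
I = 100.81 * 0.48^2
I = 100.81 * 0.2304 = 23.2266 kg*m^2

23.2266 kg*m^2


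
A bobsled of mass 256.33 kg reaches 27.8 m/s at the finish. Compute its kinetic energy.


KE = 0.5 * m * v^2
KE = 0.5 * 256.33 * 27.8^2
KE = 0.5 * 256.33 * 772.84 = 99051.0386 J

99051.0386 J


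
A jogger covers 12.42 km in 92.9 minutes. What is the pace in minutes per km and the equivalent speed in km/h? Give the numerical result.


Pace = time / distance = 92.9 min / 12.42 km = 7.4799 min/km
Speed = distance / time_in_hours = 12.42 / 1.5483 hr
Speed = 8.0215 km/h

7.4799 min/km, 8.0215 km/h


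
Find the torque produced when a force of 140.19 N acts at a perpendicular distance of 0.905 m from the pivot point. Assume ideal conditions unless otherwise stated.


tau = F * d
tau = 140.19 * 0.905
tau = 126.8719 N*m

126.8719 N*m


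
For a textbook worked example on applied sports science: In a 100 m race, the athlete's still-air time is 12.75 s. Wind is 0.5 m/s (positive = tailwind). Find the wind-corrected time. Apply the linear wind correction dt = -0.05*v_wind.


dt = -0.05 * v_wind = -0.05 * 0.5 = -0.025 s
t_corrected = t_still + dt = 12.75 + (-0.025)
t_corrected = 12.725 s

12.725 s


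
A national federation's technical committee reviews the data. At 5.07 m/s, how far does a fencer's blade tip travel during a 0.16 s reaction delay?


d = v * t
d = 5.07 * 0.16
d = 0.8112 m

0.8112 m


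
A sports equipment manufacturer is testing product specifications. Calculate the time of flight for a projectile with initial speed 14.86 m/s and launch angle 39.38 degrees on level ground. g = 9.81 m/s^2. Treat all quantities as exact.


T = 2*v*sin(theta)/g
sin(theta) = sin(39.38 deg) = 0.6345
T = 2*14.86*0.6345 / 9.81
T = 18.8562 / 9.81 = 1.9221 s

1.9221 s


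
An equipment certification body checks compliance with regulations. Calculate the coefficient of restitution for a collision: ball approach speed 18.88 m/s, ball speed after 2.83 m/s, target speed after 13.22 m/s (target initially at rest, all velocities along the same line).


e = (v2_after - v1_after) / (v1_before - v2_before)
Numerator = 13.22 - 2.83 = 10.39
Denominator = 18.88 - 0 = 18.88
e = 10.39 / 18.88 = 0.5503

0.5503


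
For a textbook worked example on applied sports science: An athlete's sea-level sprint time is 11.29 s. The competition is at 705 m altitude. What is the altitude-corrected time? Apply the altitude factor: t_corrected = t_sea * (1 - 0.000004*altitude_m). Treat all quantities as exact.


Correction factor = 1 - 0.000004 * 705 = 0.99718
t_corrected = t_sea * factor = 11.29 * 0.99718
t_corrected = 11.2582 s

11.2582 s


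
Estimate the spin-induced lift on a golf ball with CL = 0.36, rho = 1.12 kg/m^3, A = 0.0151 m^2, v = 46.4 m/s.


FM = 0.5 * CL * rho * A * v^2
FM = 0.5 * 0.36 * 1.12 * 0.0151 * 46.4^2
v^2 = 2152.96
FM = 0.5 * 0.36 * 1.12 * 0.0151 * 2152.96 = 6.554 N

6.554 N


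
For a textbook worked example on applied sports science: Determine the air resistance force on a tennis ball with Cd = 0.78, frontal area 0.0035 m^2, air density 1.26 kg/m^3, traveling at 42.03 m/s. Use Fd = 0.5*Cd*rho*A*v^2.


Fd = 0.5 * Cd * rho * A * v^2
Fd = 0.5 * 0.78 * 1.26 * 0.0035 * 42.03^2
v^2 = 1766.5209
Fd = 0.5 * 0.78 * 1.26 * 0.0035 * 1766.5209 = 3.0382 N

3.0382 N


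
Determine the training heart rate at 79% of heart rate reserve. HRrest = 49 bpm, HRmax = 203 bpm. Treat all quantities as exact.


Target = HRrest + pct*(HRmax - HRrest)
Heart rate reserve = HRmax - HRrest = 203 - 49 = 154 bpm
Fraction = 79% = 0.79
Target = 49 + 0.79 * 154
Target = 49 + 121.66 = 170.66 bpm

170.66 bpm


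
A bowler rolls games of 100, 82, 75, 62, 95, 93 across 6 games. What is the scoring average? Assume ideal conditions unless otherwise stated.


Average = sum / n
Sum = 507
Average = 507 / 6 = 84.5

84.5


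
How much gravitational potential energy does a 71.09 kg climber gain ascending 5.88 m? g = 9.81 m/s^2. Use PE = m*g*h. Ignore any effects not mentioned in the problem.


PE = m * g * h
PE = 71.09 * 9.81 * 5.88
PE = 697.3929 * 5.88 = 4100.6703 J

4100.6703 J


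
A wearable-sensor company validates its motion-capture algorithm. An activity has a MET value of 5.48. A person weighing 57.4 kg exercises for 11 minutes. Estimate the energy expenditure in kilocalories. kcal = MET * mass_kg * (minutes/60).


kcal = MET * mass * time_hr
Convert time: 11 min = 0.1833 hr
kcal = 5.48 * 57.4 * 0.1833
kcal = 57.6679 kcal

57.6679 kcal


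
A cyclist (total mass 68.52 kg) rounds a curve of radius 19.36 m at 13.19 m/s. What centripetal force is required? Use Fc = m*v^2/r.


Fc = m * v^2 / r
v^2 = 13.19^2 = 173.9761
Fc = 68.52 * 173.9761 / 19.36
Fc = 11920.8424 / 19.36 = 615.746 N

615.746 N


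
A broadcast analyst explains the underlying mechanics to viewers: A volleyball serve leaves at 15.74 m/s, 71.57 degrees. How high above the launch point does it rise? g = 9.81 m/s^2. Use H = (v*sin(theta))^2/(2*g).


H = (v*sin(theta))^2 / (2*g)
vy = v*sin(theta) = 15.74 * sin(71.57 deg) = 14.9327 m/s
H = vy^2 / (2*g) = 222.9857 / (2*9.81)
H = 222.9857 / 19.62 = 11.3652 m

11.3652 m


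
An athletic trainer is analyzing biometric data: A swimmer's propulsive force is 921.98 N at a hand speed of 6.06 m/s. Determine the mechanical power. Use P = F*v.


P = F * v
P = 921.98 * 6.06
P = 5587.1988 W

5587.1988 W


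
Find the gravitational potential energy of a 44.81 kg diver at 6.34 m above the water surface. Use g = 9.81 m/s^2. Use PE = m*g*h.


PE = m * g * h
PE = 44.81 * 9.81 * 6.34
PE = 439.5861 * 6.34 = 2786.9759 J

2786.9759 J


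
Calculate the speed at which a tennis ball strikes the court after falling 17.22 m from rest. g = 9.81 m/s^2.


v = sqrt(2 * g * h)
v = sqrt(2 * 9.81 * 17.22)
v = sqrt(337.8564) = 18.3809 m/s

18.3809 m/s


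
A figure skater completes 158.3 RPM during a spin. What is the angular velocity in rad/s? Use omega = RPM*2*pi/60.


omega = RPM * 2 * pi / 60
omega = 158.3 * 2 * 3.14159 / 60
omega = 994.6282 / 60 = 16.5771 rad/s

16.5771 rad/s


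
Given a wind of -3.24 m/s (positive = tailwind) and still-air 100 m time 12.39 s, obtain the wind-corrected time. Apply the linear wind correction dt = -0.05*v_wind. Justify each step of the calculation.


dt = -0.05 * v_wind = -0.05 * -3.24 = 0.162 s
t_corrected = t_still + dt = 12.39 + (0.162)
t_corrected = 12.552 s

12.552 s


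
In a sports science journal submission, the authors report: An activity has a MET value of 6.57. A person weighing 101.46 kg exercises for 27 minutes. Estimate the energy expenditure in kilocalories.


kcal = MET * mass * time_hr
Convert time: 27 min = 0.45 hr
kcal = 6.57 * 101.46 * 0.45
kcal = 299.9665 kcal

299.9665 kcal


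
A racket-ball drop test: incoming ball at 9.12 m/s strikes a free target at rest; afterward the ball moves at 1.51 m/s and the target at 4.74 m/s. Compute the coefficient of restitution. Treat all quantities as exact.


e = (v2_after - v1_after) / (v1_before - v2_before)
Numerator = 4.74 - 1.51 = 3.23
Denominator = 9.12 - 0 = 9.12
e = 3.23 / 9.12 = 0.3542

0.3542


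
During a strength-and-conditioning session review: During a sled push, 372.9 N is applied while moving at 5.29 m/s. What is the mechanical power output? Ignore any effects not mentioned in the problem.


P = F * v
P = 372.9 * 5.29
P = 1972.641 W

1972.641 W


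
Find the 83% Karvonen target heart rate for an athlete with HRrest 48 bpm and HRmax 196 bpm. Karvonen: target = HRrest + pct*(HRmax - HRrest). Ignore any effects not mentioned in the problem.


Target = HRrest + pct*(HRmax - HRrest)
Heart rate reserve = HRmax - HRrest = 196 - 48 = 148 bpm
Fraction = 83% = 0.83
Target = 48 + 0.83 * 148
Target = 48 + 122.84 = 170.84 bpm

170.84 bpm


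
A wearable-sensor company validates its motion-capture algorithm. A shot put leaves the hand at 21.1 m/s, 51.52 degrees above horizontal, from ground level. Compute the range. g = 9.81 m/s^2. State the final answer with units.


R = v^2 * sin(2*theta) / g
Convert angle to radians: theta = 51.52 deg = 0.8992 rad
sin(2*theta) = sin(1.7984) = 0.9742
R = 21.1^2 * 0.9742 / 9.81
R = 445.21 * 0.9742 / 9.81 = 44.213 m

44.213 m


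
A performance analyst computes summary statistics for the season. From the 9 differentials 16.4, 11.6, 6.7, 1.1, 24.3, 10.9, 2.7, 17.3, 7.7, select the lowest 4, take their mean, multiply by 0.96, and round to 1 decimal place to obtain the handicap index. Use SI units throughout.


All differentials: 16.4, 11.6, 6.7, 1.1, 24.3, 10.9, 2.7, 17.3, 7.7
Sorted: 1.1, 2.7, 6.7, 7.7, 10.9, 11.6, 16.4, 17.3, 24.3
Best 4: 1.1, 2.7, 6.7, 7.7
Average of best = 18.2 / 4 = 4.55
Raw index = 4.55 * 0.96 = 4.368
Handicap index = round(4.368, 1) = 4.4

4.4


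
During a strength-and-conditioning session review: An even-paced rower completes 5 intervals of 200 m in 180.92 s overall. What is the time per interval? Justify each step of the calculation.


Split time = total_time / n_laps = 180.92 / 5
Split time = 36.184 s per lap

36.184 s


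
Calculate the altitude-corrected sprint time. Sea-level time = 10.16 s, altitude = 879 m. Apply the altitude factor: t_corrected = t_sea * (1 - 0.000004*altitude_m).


Correction factor = 1 - 0.000004 * 879 = 0.996484
t_corrected = t_sea * factor = 10.16 * 0.996484
t_corrected = 10.1243 s

10.1243 s


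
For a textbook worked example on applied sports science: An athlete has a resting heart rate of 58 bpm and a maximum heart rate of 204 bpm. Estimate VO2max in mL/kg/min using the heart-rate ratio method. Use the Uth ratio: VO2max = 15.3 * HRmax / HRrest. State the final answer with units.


VO2max = 15.3 * HRmax / HRrest
VO2max = 15.3 * 204 / 58
VO2max = 3121.2 / 58 = 53.8138 mL/kg/min

53.8138 mL/kg/min


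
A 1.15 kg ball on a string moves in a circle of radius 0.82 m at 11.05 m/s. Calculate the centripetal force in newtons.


Fc = m * v^2 / r
v^2 = 11.05^2 = 122.1025
Fc = 1.15 * 122.1025 / 0.82
Fc = 140.4179 / 0.82 = 171.2413 N

171.2413 N


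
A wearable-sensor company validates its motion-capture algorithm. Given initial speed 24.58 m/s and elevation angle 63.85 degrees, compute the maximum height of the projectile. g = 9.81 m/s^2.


H = (v*sin(theta))^2 / (2*g)
vy = v*sin(theta) = 24.58 * sin(63.85 deg) = 22.0641 m/s
H = vy^2 / (2*g) = 486.8233 / (2*9.81)
H = 486.8233 / 19.62 = 24.8126 m

24.8126 m


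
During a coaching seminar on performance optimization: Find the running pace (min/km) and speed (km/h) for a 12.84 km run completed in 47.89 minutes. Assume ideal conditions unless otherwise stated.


Pace = time / distance = 47.89 min / 12.84 km = 3.7298 min/km
Speed = distance / time_in_hours = 12.84 / 0.7982 hr
Speed = 16.0869 km/h

3.7298 min/km, 16.0869 km/h


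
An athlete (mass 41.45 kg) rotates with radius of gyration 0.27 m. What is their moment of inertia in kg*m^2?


I = m * k^2
I = 41.45 * 0.27^2
I = 41.45 * 0.0729 = 3.0217 kg*m^2

3.0217 kg*m^2


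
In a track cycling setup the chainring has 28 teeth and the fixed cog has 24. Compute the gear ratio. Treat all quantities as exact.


GR = front_teeth / rear_teeth
GR = 28 / 24
GR = 1.1667

1.1667


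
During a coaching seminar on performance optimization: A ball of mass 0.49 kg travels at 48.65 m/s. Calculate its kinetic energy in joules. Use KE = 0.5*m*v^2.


KE = 0.5 * m * v^2
KE = 0.5 * 0.49 * 48.65^2
KE = 0.5 * 0.49 * 2366.8225 = 579.8715 J

579.8715 J


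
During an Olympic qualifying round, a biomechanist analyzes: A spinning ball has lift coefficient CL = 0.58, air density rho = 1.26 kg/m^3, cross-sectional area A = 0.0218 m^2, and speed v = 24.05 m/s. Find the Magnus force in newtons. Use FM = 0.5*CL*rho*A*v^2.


FM = 0.5 * CL * rho * A * v^2
FM = 0.5 * 0.58 * 1.26 * 0.0218 * 24.05^2
v^2 = 578.4025
FM = 0.5 * 0.58 * 1.26 * 0.0218 * 578.4025 = 4.6074 N

4.6074 N


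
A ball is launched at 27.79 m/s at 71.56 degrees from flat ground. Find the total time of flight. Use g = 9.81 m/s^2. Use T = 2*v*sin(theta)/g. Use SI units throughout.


T = 2*v*sin(theta)/g
sin(theta) = sin(71.56 deg) = 0.9487
T = 2*27.79*0.9487 / 9.81
T = 52.7263 / 9.81 = 5.3747 s

5.3747 s


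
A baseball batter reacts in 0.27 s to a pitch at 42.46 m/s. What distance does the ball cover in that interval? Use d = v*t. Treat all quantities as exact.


d = v * t
d = 42.46 * 0.27
d = 11.4642 m

11.4642 m


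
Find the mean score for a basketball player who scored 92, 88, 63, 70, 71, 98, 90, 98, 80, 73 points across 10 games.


Average = sum / n
Sum = 823
Average = 823 / 10 = 82.3

82.3


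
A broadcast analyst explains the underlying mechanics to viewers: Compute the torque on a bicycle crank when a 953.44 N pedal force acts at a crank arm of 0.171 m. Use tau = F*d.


tau = F * d
tau = 953.44 * 0.171
tau = 163.0382 N*m

163.0382 N*m


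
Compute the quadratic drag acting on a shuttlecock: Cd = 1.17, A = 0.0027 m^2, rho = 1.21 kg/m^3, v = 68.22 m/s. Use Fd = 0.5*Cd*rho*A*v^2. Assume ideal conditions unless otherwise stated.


Fd = 0.5 * Cd * rho * A * v^2
Fd = 0.5 * 1.17 * 1.21 * 0.0027 * 68.22^2
v^2 = 4653.9684
Fd = 0.5 * 1.17 * 1.21 * 0.0027 * 4653.9684 = 8.8946 N

8.8946 N


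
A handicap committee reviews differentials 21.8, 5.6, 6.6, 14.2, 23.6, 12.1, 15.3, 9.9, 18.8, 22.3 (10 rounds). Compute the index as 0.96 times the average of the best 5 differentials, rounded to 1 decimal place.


All differentials: 21.8, 5.6, 6.6, 14.2, 23.6, 12.1, 15.3, 9.9, 18.8, 22.3
Sorted: 5.6, 6.6, 9.9, 12.1, 14.2, 15.3, 18.8, 21.8, 22.3, 23.6
Best 5: 5.6, 6.6, 9.9, 12.1, 14.2
Average of best = 48.4 / 5 = 9.68
Raw index = 9.68 * 0.96 = 9.2928
Handicap index = round(9.2928, 1) = 9.3

9.3


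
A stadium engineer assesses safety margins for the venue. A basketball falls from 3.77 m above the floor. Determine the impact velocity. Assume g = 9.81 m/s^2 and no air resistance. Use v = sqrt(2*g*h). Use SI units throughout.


v = sqrt(2 * g * h)
v = sqrt(2 * 9.81 * 3.77)
v = sqrt(73.9674) = 8.6004 m/s

8.6004 m/s


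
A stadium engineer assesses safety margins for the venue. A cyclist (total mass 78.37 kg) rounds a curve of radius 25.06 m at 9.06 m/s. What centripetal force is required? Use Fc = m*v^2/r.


Fc = m * v^2 / r
v^2 = 9.06^2 = 82.0836
Fc = 78.37 * 82.0836 / 25.06
Fc = 6432.8917 / 25.06 = 256.6996 N

256.6996 N


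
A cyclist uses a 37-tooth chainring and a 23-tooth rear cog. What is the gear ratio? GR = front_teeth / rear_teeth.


GR = front_teeth / rear_teeth
GR = 37 / 23
GR = 1.6087

1.6087


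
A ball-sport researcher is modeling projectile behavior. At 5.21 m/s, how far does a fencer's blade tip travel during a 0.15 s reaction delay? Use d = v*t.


d = v * t
d = 5.21 * 0.15
d = 0.7815 m

0.7815 m


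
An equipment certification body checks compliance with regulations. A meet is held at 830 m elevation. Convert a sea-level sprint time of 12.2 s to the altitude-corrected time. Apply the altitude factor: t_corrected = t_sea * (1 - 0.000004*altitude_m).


Correction factor = 1 - 0.000004 * 830 = 0.99668
t_corrected = t_sea * factor = 12.2 * 0.99668
t_corrected = 12.1595 s

12.1595 s


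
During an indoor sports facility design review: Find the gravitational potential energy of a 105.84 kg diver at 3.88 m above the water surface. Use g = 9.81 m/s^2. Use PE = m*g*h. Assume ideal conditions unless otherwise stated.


PE = m * g * h
PE = 105.84 * 9.81 * 3.88
PE = 1038.2904 * 3.88 = 4028.5668 J

4028.5668 J


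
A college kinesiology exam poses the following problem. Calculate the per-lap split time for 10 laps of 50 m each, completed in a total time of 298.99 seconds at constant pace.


Split time = total_time / n_laps = 298.99 / 10
Split time = 29.899 s per lap

29.899 s


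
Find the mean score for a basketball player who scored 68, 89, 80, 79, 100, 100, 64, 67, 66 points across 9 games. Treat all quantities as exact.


Average = sum / n
Sum = 713
Average = 713 / 9 = 79.2222

79.2222


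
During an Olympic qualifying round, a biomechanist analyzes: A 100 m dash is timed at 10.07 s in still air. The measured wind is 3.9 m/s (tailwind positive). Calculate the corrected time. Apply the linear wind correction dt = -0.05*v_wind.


dt = -0.05 * v_wind = -0.05 * 3.9 = -0.195 s
t_corrected = t_still + dt = 10.07 + (-0.195)
t_corrected = 9.875 s

9.875 s


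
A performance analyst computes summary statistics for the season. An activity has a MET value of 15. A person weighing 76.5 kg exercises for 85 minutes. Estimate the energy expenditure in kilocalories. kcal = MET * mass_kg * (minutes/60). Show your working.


kcal = MET * mass * time_hr
Convert time: 85 min = 1.4167 hr
kcal = 15 * 76.5 * 1.4167
kcal = 1625.625 kcal

1625.625 kcal


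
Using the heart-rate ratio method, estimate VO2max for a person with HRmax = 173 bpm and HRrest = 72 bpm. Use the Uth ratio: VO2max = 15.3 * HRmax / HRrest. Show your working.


VO2max = 15.3 * HRmax / HRrest
VO2max = 15.3 * 173 / 72
VO2max = 2646.9 / 72 = 36.7625 mL/kg/min

36.7625 mL/kg/min


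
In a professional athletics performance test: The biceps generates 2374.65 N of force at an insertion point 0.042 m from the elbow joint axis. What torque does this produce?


tau = F * d
tau = 2374.65 * 0.042
tau = 99.7353 N*m

99.7353 N*m


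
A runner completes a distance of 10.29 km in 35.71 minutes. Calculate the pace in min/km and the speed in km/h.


Pace = time / distance = 35.71 min / 10.29 km = 3.4704 min/km
Speed = distance / time_in_hours = 10.29 / 0.5952 hr
Speed = 17.2893 km/h

3.4704 min/km, 17.2893 km/h


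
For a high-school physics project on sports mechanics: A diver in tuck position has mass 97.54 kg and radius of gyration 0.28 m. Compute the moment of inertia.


I = m * k^2
I = 97.54 * 0.28^2
I = 97.54 * 0.0784 = 7.6471 kg*m^2

7.6471 kg*m^2


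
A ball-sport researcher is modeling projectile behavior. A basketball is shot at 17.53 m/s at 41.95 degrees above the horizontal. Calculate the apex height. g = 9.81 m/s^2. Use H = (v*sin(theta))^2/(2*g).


H = (v*sin(theta))^2 / (2*g)
vy = v*sin(theta) = 17.53 * sin(41.95 deg) = 11.7185 m/s
H = vy^2 / (2*g) = 137.3229 / (2*9.81)
H = 137.3229 / 19.62 = 6.9991 m

6.9991 m


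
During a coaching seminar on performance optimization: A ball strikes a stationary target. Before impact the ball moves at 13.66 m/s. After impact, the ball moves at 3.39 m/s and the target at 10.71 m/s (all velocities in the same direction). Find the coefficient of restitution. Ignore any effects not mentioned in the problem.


e = (v2_after - v1_after) / (v1_before - v2_before)
Numerator = 10.71 - 3.39 = 7.32
Denominator = 13.66 - 0 = 13.66
e = 7.32 / 13.66 = 0.5359

0.5359


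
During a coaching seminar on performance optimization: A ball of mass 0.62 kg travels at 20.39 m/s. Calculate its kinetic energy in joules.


KE = 0.5 * m * v^2
KE = 0.5 * 0.62 * 20.39^2
KE = 0.5 * 0.62 * 415.7521 = 128.8832 J

128.8832 J


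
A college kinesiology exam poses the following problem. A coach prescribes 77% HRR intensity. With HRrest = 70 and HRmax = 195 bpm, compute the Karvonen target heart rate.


Target = HRrest + pct*(HRmax - HRrest)
Heart rate reserve = HRmax - HRrest = 195 - 70 = 125 bpm
Fraction = 77% = 0.77
Target = 70 + 0.77 * 125
Target = 70 + 96.25 = 166.25 bpm

166.25 bpm


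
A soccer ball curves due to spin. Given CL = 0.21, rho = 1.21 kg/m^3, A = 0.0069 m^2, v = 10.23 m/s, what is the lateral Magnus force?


FM = 0.5 * CL * rho * A * v^2
FM = 0.5 * 0.21 * 1.21 * 0.0069 * 10.23^2
v^2 = 104.6529
FM = 0.5 * 0.21 * 1.21 * 0.0069 * 104.6529 = 0.0917 N

0.0917 N


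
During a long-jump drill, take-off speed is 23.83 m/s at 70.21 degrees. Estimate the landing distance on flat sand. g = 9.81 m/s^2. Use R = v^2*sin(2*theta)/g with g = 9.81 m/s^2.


R = v^2 * sin(2*theta) / g
Convert angle to radians: theta = 70.21 deg = 1.2254 rad
sin(2*theta) = sin(2.4508) = 0.6372
R = 23.83^2 * 0.6372 / 9.81
R = 567.8689 * 0.6372 / 9.81 = 36.8828 m

36.8828 m


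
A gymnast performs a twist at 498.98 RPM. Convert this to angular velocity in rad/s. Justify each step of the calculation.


omega = RPM * 2 * pi / 60
omega = 498.98 * 2 * 3.14159 / 60
omega = 3135.1838 / 60 = 52.2531 rad/s

52.2531 rad/s


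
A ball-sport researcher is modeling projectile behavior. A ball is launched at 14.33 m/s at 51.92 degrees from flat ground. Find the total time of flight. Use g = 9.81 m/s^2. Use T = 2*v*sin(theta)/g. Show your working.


T = 2*v*sin(theta)/g
sin(theta) = sin(51.92 deg) = 0.7872
T = 2*14.33*0.7872 / 9.81
T = 22.5597 / 9.81 = 2.2997 s

2.2997 s


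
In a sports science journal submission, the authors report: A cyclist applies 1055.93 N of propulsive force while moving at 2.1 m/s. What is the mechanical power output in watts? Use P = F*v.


P = F * v
P = 1055.93 * 2.1
P = 2217.453 W

2217.453 W


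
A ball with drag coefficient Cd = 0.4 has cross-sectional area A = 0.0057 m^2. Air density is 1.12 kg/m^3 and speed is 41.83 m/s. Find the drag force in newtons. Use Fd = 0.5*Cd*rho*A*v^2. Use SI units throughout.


Fd = 0.5 * Cd * rho * A * v^2
Fd = 0.5 * 0.4 * 1.12 * 0.0057 * 41.83^2
v^2 = 1749.7489
Fd = 0.5 * 0.4 * 1.12 * 0.0057 * 1749.7489 = 2.2341 N

2.2341 N


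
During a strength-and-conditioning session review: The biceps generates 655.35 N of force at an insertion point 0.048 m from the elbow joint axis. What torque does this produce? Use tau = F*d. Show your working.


tau = F * d
tau = 655.35 * 0.048
tau = 31.4568 N*m

31.4568 N*m


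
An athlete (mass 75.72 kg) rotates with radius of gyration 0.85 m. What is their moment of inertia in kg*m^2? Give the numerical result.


I = m * k^2
I = 75.72 * 0.85^2
I = 75.72 * 0.7225 = 54.7077 kg*m^2

54.7077 kg*m^2


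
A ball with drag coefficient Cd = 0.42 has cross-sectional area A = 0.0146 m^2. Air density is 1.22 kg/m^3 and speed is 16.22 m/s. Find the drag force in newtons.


Fd = 0.5 * Cd * rho * A * v^2
Fd = 0.5 * 0.42 * 1.22 * 0.0146 * 16.22^2
v^2 = 263.0884
Fd = 0.5 * 0.42 * 1.22 * 0.0146 * 263.0884 = 0.9841 N

0.9841 N


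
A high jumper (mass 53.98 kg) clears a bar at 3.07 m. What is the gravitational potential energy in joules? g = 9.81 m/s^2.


PE = m * g * h
PE = 53.98 * 9.81 * 3.07
PE = 529.5438 * 3.07 = 1625.6995 J

1625.6995 J


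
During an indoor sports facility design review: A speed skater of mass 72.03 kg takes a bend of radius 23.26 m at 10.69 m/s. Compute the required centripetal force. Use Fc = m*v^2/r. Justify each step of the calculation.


Fc = m * v^2 / r
v^2 = 10.69^2 = 114.2761
Fc = 72.03 * 114.2761 / 23.26
Fc = 8231.3075 / 23.26 = 353.8825 N

353.8825 N


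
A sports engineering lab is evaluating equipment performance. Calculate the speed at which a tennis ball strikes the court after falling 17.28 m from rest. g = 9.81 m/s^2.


v = sqrt(2 * g * h)
v = sqrt(2 * 9.81 * 17.28)
v = sqrt(339.0336) = 18.4129 m/s

18.4129 m/s


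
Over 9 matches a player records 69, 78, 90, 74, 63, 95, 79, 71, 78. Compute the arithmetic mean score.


Average = sum / n
Sum = 697
Average = 697 / 9 = 77.4444

77.4444


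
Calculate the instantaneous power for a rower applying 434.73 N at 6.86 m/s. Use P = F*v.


P = F * v
P = 434.73 * 6.86
P = 2982.2478 W

2982.2478 W


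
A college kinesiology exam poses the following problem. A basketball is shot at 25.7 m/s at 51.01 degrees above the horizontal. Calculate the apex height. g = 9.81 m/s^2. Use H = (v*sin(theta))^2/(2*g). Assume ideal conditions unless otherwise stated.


H = (v*sin(theta))^2 / (2*g)
vy = v*sin(theta) = 25.7 * sin(51.01 deg) = 19.9755 m/s
H = vy^2 / (2*g) = 399.0196 / (2*9.81)
H = 399.0196 / 19.62 = 20.3374 m

20.3374 m


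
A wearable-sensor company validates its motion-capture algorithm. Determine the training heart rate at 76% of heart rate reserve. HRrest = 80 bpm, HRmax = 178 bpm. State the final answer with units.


Target = HRrest + pct*(HRmax - HRrest)
Heart rate reserve = HRmax - HRrest = 178 - 80 = 98 bpm
Fraction = 76% = 0.76
Target = 80 + 0.76 * 98
Target = 80 + 74.48 = 154.48 bpm

154.48 bpm


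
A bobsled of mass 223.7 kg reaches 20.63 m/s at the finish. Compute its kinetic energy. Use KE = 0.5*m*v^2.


KE = 0.5 * m * v^2
KE = 0.5 * 223.7 * 20.63^2
KE = 0.5 * 223.7 * 425.5969 = 47603.0133 J

47603.0133 J


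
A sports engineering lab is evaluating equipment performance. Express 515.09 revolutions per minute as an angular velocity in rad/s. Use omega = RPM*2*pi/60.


omega = RPM * 2 * pi / 60
omega = 515.09 * 2 * 3.14159 / 60
omega = 3236.4059 / 60 = 53.9401 rad/s

53.9401 rad/s


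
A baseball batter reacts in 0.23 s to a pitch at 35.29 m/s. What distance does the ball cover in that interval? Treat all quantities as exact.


d = v * t
d = 35.29 * 0.23
d = 8.1167 m

8.1167 m


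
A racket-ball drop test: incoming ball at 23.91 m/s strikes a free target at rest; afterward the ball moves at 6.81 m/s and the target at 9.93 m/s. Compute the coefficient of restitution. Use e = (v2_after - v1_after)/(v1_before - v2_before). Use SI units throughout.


e = (v2_after - v1_after) / (v1_before - v2_before)
Numerator = 9.93 - 6.81 = 3.12
Denominator = 23.91 - 0 = 23.91
e = 3.12 / 23.91 = 0.1305

0.1305


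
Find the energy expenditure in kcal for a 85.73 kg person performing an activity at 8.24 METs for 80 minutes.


kcal = MET * mass * time_hr
Convert time: 80 min = 1.3333 hr
kcal = 8.24 * 85.73 * 1.3333
kcal = 941.8869 kcal

941.8869 kcal


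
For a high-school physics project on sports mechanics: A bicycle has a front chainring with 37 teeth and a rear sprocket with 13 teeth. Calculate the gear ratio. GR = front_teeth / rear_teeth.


GR = front_teeth / rear_teeth
GR = 37 / 13
GR = 2.8462

2.8462


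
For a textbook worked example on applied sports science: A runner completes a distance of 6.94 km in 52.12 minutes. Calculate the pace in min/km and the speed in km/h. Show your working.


Pace = time / distance = 52.12 min / 6.94 km = 7.5101 min/km
Speed = distance / time_in_hours = 6.94 / 0.8687 hr
Speed = 7.9893 km/h

7.5101 min/km, 7.9893 km/h


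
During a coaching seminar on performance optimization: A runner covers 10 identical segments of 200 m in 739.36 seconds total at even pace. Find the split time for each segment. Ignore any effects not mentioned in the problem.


Split time = total_time / n_laps = 739.36 / 10
Split time = 73.936 s per lap

73.936 s


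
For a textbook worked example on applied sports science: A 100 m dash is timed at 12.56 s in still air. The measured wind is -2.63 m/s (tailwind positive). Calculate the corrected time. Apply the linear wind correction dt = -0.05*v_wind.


dt = -0.05 * v_wind = -0.05 * -2.63 = 0.1315 s
t_corrected = t_still + dt = 12.56 + (0.1315)
t_corrected = 12.6915 s

12.6915 s


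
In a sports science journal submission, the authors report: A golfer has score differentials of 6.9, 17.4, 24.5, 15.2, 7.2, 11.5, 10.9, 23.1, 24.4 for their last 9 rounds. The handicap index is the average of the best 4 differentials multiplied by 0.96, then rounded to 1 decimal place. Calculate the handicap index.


All differentials: 6.9, 17.4, 24.5, 15.2, 7.2, 11.5, 10.9, 23.1, 24.4
Sorted: 6.9, 7.2, 10.9, 11.5, 15.2, 17.4, 23.1, 24.4, 24.5
Best 4: 6.9, 7.2, 10.9, 11.5
Average of best = 36.5 / 4 = 9.125
Raw index = 9.125 * 0.96 = 8.76
Handicap index = round(8.76, 1) = 8.8

8.8
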